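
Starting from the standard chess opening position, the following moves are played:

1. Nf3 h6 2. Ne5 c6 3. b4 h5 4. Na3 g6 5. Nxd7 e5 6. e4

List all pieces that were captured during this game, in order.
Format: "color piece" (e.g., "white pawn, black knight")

Tracking captures:
  Nxd7: captured black pawn

black pawn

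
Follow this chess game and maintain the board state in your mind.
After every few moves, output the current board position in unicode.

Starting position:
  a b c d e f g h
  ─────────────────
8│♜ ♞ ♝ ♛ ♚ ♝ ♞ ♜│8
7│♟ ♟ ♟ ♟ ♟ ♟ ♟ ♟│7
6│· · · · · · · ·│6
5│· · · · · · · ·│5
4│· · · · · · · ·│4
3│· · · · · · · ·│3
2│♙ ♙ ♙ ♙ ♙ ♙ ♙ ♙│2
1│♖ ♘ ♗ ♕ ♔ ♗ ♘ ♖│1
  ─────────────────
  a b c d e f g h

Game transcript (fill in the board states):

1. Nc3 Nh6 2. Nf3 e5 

  a b c d e f g h
  ─────────────────
8│♜ ♞ ♝ ♛ ♚ ♝ · ♜│8
7│♟ ♟ ♟ ♟ · ♟ ♟ ♟│7
6│· · · · · · · ♞│6
5│· · · · ♟ · · ·│5
4│· · · · · · · ·│4
3│· · ♘ · · ♘ · ·│3
2│♙ ♙ ♙ ♙ ♙ ♙ ♙ ♙│2
1│♖ · ♗ ♕ ♔ ♗ · ♖│1
  ─────────────────
  a b c d e f g h

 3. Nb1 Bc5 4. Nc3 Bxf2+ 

  a b c d e f g h
  ─────────────────
8│♜ ♞ ♝ ♛ ♚ · · ♜│8
7│♟ ♟ ♟ ♟ · ♟ ♟ ♟│7
6│· · · · · · · ♞│6
5│· · · · ♟ · · ·│5
4│· · · · · · · ·│4
3│· · ♘ · · ♘ · ·│3
2│♙ ♙ ♙ ♙ ♙ ♝ ♙ ♙│2
1│♖ · ♗ ♕ ♔ ♗ · ♖│1
  ─────────────────
  a b c d e f g h

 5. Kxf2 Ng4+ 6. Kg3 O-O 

  a b c d e f g h
  ─────────────────
8│♜ ♞ ♝ ♛ · ♜ ♚ ·│8
7│♟ ♟ ♟ ♟ · ♟ ♟ ♟│7
6│· · · · · · · ·│6
5│· · · · ♟ · · ·│5
4│· · · · · · ♞ ·│4
3│· · ♘ · · ♘ ♔ ·│3
2│♙ ♙ ♙ ♙ ♙ · ♙ ♙│2
1│♖ · ♗ ♕ · ♗ · ♖│1
  ─────────────────
  a b c d e f g h

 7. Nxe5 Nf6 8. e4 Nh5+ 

  a b c d e f g h
  ─────────────────
8│♜ ♞ ♝ ♛ · ♜ ♚ ·│8
7│♟ ♟ ♟ ♟ · ♟ ♟ ♟│7
6│· · · · · · · ·│6
5│· · · · ♘ · · ♞│5
4│· · · · ♙ · · ·│4
3│· · ♘ · · · ♔ ·│3
2│♙ ♙ ♙ ♙ · · ♙ ♙│2
1│♖ · ♗ ♕ · ♗ · ♖│1
  ─────────────────
  a b c d e f g h

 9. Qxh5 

  a b c d e f g h
  ─────────────────
8│♜ ♞ ♝ ♛ · ♜ ♚ ·│8
7│♟ ♟ ♟ ♟ · ♟ ♟ ♟│7
6│· · · · · · · ·│6
5│· · · · ♘ · · ♕│5
4│· · · · ♙ · · ·│4
3│· · ♘ · · · ♔ ·│3
2│♙ ♙ ♙ ♙ · · ♙ ♙│2
1│♖ · ♗ · · ♗ · ♖│1
  ─────────────────
  a b c d e f g h


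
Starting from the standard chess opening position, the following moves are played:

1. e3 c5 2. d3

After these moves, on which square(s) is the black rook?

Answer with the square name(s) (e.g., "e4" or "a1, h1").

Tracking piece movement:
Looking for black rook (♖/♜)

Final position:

  a b c d e f g h
  ─────────────────
8│♜ ♞ ♝ ♛ ♚ ♝ ♞ ♜│8
7│♟ ♟ · ♟ ♟ ♟ ♟ ♟│7
6│· · · · · · · ·│6
5│· · ♟ · · · · ·│5
4│· · · · · · · ·│4
3│· · · ♙ ♙ · · ·│3
2│♙ ♙ ♙ · · ♙ ♙ ♙│2
1│♖ ♘ ♗ ♕ ♔ ♗ ♘ ♖│1
  ─────────────────
  a b c d e f g h


a8, h8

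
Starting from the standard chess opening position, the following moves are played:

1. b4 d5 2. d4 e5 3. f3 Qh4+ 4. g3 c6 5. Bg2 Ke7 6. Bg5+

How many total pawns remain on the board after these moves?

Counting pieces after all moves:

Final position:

  a b c d e f g h
  ─────────────────
8│♜ ♞ ♝ · · ♝ ♞ ♜│8
7│♟ ♟ · · ♚ ♟ ♟ ♟│7
6│· · ♟ · · · · ·│6
5│· · · ♟ ♟ · ♗ ·│5
4│· ♙ · ♙ · · · ♛│4
3│· · · · · ♙ ♙ ·│3
2│♙ · ♙ · ♙ · ♗ ♙│2
1│♖ ♘ · ♕ ♔ · ♘ ♖│1
  ─────────────────
  a b c d e f g h


16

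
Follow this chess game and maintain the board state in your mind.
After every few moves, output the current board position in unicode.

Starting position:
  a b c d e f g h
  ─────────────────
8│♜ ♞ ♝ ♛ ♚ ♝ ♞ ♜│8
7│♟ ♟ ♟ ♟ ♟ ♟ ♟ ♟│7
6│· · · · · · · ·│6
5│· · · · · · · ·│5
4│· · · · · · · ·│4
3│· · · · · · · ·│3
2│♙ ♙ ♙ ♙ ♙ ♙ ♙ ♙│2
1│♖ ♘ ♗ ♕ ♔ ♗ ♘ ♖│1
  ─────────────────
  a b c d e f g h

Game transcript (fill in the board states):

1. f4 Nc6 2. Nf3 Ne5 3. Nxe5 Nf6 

  a b c d e f g h
  ─────────────────
8│♜ · ♝ ♛ ♚ ♝ · ♜│8
7│♟ ♟ ♟ ♟ ♟ ♟ ♟ ♟│7
6│· · · · · ♞ · ·│6
5│· · · · ♘ · · ·│5
4│· · · · · ♙ · ·│4
3│· · · · · · · ·│3
2│♙ ♙ ♙ ♙ ♙ · ♙ ♙│2
1│♖ ♘ ♗ ♕ ♔ ♗ · ♖│1
  ─────────────────
  a b c d e f g h

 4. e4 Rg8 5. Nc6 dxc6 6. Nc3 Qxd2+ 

  a b c d e f g h
  ─────────────────
8│♜ · ♝ · ♚ ♝ ♜ ·│8
7│♟ ♟ ♟ · ♟ ♟ ♟ ♟│7
6│· · ♟ · · ♞ · ·│6
5│· · · · · · · ·│5
4│· · · · ♙ ♙ · ·│4
3│· · ♘ · · · · ·│3
2│♙ ♙ ♙ ♛ · · ♙ ♙│2
1│♖ · ♗ ♕ ♔ ♗ · ♖│1
  ─────────────────
  a b c d e f g h

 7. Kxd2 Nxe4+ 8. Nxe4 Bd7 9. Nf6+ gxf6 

  a b c d e f g h
  ─────────────────
8│♜ · · · ♚ ♝ ♜ ·│8
7│♟ ♟ ♟ ♝ ♟ ♟ · ♟│7
6│· · ♟ · · ♟ · ·│6
5│· · · · · · · ·│5
4│· · · · · ♙ · ·│4
3│· · · · · · · ·│3
2│♙ ♙ ♙ ♔ · · ♙ ♙│2
1│♖ · ♗ ♕ · ♗ · ♖│1
  ─────────────────
  a b c d e f g h

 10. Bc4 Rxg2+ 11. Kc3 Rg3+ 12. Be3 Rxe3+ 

  a b c d e f g h
  ─────────────────
8│♜ · · · ♚ ♝ · ·│8
7│♟ ♟ ♟ ♝ ♟ ♟ · ♟│7
6│· · ♟ · · ♟ · ·│6
5│· · · · · · · ·│5
4│· · ♗ · · ♙ · ·│4
3│· · ♔ · ♜ · · ·│3
2│♙ ♙ ♙ · · · · ♙│2
1│♖ · · ♕ · · · ♖│1
  ─────────────────
  a b c d e f g h

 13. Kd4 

  a b c d e f g h
  ─────────────────
8│♜ · · · ♚ ♝ · ·│8
7│♟ ♟ ♟ ♝ ♟ ♟ · ♟│7
6│· · ♟ · · ♟ · ·│6
5│· · · · · · · ·│5
4│· · ♗ ♔ · ♙ · ·│4
3│· · · · ♜ · · ·│3
2│♙ ♙ ♙ · · · · ♙│2
1│♖ · · ♕ · · · ♖│1
  ─────────────────
  a b c d e f g h


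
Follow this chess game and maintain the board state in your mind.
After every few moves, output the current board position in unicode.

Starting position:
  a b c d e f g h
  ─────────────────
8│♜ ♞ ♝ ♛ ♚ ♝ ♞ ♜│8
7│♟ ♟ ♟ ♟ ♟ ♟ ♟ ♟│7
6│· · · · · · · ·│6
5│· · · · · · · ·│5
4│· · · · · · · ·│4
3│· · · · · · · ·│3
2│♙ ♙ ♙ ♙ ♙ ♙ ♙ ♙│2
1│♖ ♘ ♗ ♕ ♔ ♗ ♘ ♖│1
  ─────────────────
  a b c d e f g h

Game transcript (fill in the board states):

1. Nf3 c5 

  a b c d e f g h
  ─────────────────
8│♜ ♞ ♝ ♛ ♚ ♝ ♞ ♜│8
7│♟ ♟ · ♟ ♟ ♟ ♟ ♟│7
6│· · · · · · · ·│6
5│· · ♟ · · · · ·│5
4│· · · · · · · ·│4
3│· · · · · ♘ · ·│3
2│♙ ♙ ♙ ♙ ♙ ♙ ♙ ♙│2
1│♖ ♘ ♗ ♕ ♔ ♗ · ♖│1
  ─────────────────
  a b c d e f g h

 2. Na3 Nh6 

  a b c d e f g h
  ─────────────────
8│♜ ♞ ♝ ♛ ♚ ♝ · ♜│8
7│♟ ♟ · ♟ ♟ ♟ ♟ ♟│7
6│· · · · · · · ♞│6
5│· · ♟ · · · · ·│5
4│· · · · · · · ·│4
3│♘ · · · · ♘ · ·│3
2│♙ ♙ ♙ ♙ ♙ ♙ ♙ ♙│2
1│♖ · ♗ ♕ ♔ ♗ · ♖│1
  ─────────────────
  a b c d e f g h

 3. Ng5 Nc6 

  a b c d e f g h
  ─────────────────
8│♜ · ♝ ♛ ♚ ♝ · ♜│8
7│♟ ♟ · ♟ ♟ ♟ ♟ ♟│7
6│· · ♞ · · · · ♞│6
5│· · ♟ · · · ♘ ·│5
4│· · · · · · · ·│4
3│♘ · · · · · · ·│3
2│♙ ♙ ♙ ♙ ♙ ♙ ♙ ♙│2
1│♖ · ♗ ♕ ♔ ♗ · ♖│1
  ─────────────────
  a b c d e f g h

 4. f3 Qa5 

  a b c d e f g h
  ─────────────────
8│♜ · ♝ · ♚ ♝ · ♜│8
7│♟ ♟ · ♟ ♟ ♟ ♟ ♟│7
6│· · ♞ · · · · ♞│6
5│♛ · ♟ · · · ♘ ·│5
4│· · · · · · · ·│4
3│♘ · · · · ♙ · ·│3
2│♙ ♙ ♙ ♙ ♙ · ♙ ♙│2
1│♖ · ♗ ♕ ♔ ♗ · ♖│1
  ─────────────────
  a b c d e f g h

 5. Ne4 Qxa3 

  a b c d e f g h
  ─────────────────
8│♜ · ♝ · ♚ ♝ · ♜│8
7│♟ ♟ · ♟ ♟ ♟ ♟ ♟│7
6│· · ♞ · · · · ♞│6
5│· · ♟ · · · · ·│5
4│· · · · ♘ · · ·│4
3│♛ · · · · ♙ · ·│3
2│♙ ♙ ♙ ♙ ♙ · ♙ ♙│2
1│♖ · ♗ ♕ ♔ ♗ · ♖│1
  ─────────────────
  a b c d e f g h



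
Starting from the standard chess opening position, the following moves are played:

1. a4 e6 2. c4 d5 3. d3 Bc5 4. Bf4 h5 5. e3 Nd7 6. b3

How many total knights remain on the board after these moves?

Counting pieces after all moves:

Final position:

  a b c d e f g h
  ─────────────────
8│♜ · ♝ ♛ ♚ · ♞ ♜│8
7│♟ ♟ ♟ ♞ · ♟ ♟ ·│7
6│· · · · ♟ · · ·│6
5│· · ♝ ♟ · · · ♟│5
4│♙ · ♙ · · ♗ · ·│4
3│· ♙ · ♙ ♙ · · ·│3
2│· · · · · ♙ ♙ ♙│2
1│♖ ♘ · ♕ ♔ ♗ ♘ ♖│1
  ─────────────────
  a b c d e f g h


4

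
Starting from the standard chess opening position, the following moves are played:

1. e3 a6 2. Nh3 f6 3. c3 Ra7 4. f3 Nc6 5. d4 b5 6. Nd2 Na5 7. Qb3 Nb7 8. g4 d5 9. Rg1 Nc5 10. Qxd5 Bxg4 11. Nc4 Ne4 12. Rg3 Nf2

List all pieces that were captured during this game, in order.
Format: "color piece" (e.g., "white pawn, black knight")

Tracking captures:
  Qxd5: captured black pawn
  Bxg4: captured white pawn

black pawn, white pawn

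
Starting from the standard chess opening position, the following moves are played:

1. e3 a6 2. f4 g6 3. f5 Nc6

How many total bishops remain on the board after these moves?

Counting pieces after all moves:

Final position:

  a b c d e f g h
  ─────────────────
8│♜ · ♝ ♛ ♚ ♝ ♞ ♜│8
7│· ♟ ♟ ♟ ♟ ♟ · ♟│7
6│♟ · ♞ · · · ♟ ·│6
5│· · · · · ♙ · ·│5
4│· · · · · · · ·│4
3│· · · · ♙ · · ·│3
2│♙ ♙ ♙ ♙ · · ♙ ♙│2
1│♖ ♘ ♗ ♕ ♔ ♗ ♘ ♖│1
  ─────────────────
  a b c d e f g h


4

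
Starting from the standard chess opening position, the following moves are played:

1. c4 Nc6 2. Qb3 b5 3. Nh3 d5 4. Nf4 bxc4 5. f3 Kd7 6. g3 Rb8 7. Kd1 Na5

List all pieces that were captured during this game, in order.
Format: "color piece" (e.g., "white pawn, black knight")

Tracking captures:
  bxc4: captured white pawn

white pawn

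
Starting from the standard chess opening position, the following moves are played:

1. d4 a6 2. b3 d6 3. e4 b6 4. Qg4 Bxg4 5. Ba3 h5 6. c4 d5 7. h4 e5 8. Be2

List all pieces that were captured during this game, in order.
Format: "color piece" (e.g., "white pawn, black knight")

Tracking captures:
  Bxg4: captured white queen

white queen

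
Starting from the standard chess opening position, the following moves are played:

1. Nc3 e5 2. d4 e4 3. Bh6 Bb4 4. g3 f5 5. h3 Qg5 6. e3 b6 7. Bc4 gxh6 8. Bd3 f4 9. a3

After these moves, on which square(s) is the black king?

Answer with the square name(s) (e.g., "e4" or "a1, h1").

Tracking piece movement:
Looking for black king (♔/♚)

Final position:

  a b c d e f g h
  ─────────────────
8│♜ ♞ ♝ · ♚ · ♞ ♜│8
7│♟ · ♟ ♟ · · · ♟│7
6│· ♟ · · · · · ♟│6
5│· · · · · · ♛ ·│5
4│· ♝ · ♙ ♟ ♟ · ·│4
3│♙ · ♘ ♗ ♙ · ♙ ♙│3
2│· ♙ ♙ · · ♙ · ·│2
1│♖ · · ♕ ♔ · ♘ ♖│1
  ─────────────────
  a b c d e f g h


e8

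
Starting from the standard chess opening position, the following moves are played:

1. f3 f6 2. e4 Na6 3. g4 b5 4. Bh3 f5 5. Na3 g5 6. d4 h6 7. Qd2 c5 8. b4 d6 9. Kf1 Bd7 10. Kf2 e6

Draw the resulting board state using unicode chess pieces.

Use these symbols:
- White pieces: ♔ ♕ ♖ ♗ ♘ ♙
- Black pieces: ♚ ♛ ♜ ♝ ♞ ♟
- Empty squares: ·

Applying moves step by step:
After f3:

♜ ♞ ♝ ♛ ♚ ♝ ♞ ♜
♟ ♟ ♟ ♟ ♟ ♟ ♟ ♟
· · · · · · · ·
· · · · · · · ·
· · · · · · · ·
· · · · · ♙ · ·
♙ ♙ ♙ ♙ ♙ · ♙ ♙
♖ ♘ ♗ ♕ ♔ ♗ ♘ ♖


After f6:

♜ ♞ ♝ ♛ ♚ ♝ ♞ ♜
♟ ♟ ♟ ♟ ♟ · ♟ ♟
· · · · · ♟ · ·
· · · · · · · ·
· · · · · · · ·
· · · · · ♙ · ·
♙ ♙ ♙ ♙ ♙ · ♙ ♙
♖ ♘ ♗ ♕ ♔ ♗ ♘ ♖


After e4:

♜ ♞ ♝ ♛ ♚ ♝ ♞ ♜
♟ ♟ ♟ ♟ ♟ · ♟ ♟
· · · · · ♟ · ·
· · · · · · · ·
· · · · ♙ · · ·
· · · · · ♙ · ·
♙ ♙ ♙ ♙ · · ♙ ♙
♖ ♘ ♗ ♕ ♔ ♗ ♘ ♖


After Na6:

♜ · ♝ ♛ ♚ ♝ ♞ ♜
♟ ♟ ♟ ♟ ♟ · ♟ ♟
♞ · · · · ♟ · ·
· · · · · · · ·
· · · · ♙ · · ·
· · · · · ♙ · ·
♙ ♙ ♙ ♙ · · ♙ ♙
♖ ♘ ♗ ♕ ♔ ♗ ♘ ♖


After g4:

♜ · ♝ ♛ ♚ ♝ ♞ ♜
♟ ♟ ♟ ♟ ♟ · ♟ ♟
♞ · · · · ♟ · ·
· · · · · · · ·
· · · · ♙ · ♙ ·
· · · · · ♙ · ·
♙ ♙ ♙ ♙ · · · ♙
♖ ♘ ♗ ♕ ♔ ♗ ♘ ♖


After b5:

♜ · ♝ ♛ ♚ ♝ ♞ ♜
♟ · ♟ ♟ ♟ · ♟ ♟
♞ · · · · ♟ · ·
· ♟ · · · · · ·
· · · · ♙ · ♙ ·
· · · · · ♙ · ·
♙ ♙ ♙ ♙ · · · ♙
♖ ♘ ♗ ♕ ♔ ♗ ♘ ♖


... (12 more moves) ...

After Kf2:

♜ · · ♛ ♚ ♝ ♞ ♜
♟ · · ♝ ♟ · · ·
♞ · · ♟ · · · ♟
· ♟ ♟ · · ♟ ♟ ·
· ♙ · ♙ ♙ · ♙ ·
♘ · · · · ♙ · ♗
♙ · ♙ ♕ · ♔ · ♙
♖ · ♗ · · · ♘ ♖


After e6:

♜ · · ♛ ♚ ♝ ♞ ♜
♟ · · ♝ · · · ·
♞ · · ♟ ♟ · · ♟
· ♟ ♟ · · ♟ ♟ ·
· ♙ · ♙ ♙ · ♙ ·
♘ · · · · ♙ · ♗
♙ · ♙ ♕ · ♔ · ♙
♖ · ♗ · · · ♘ ♖



  a b c d e f g h
  ─────────────────
8│♜ · · ♛ ♚ ♝ ♞ ♜│8
7│♟ · · ♝ · · · ·│7
6│♞ · · ♟ ♟ · · ♟│6
5│· ♟ ♟ · · ♟ ♟ ·│5
4│· ♙ · ♙ ♙ · ♙ ·│4
3│♘ · · · · ♙ · ♗│3
2│♙ · ♙ ♕ · ♔ · ♙│2
1│♖ · ♗ · · · ♘ ♖│1
  ─────────────────
  a b c d e f g h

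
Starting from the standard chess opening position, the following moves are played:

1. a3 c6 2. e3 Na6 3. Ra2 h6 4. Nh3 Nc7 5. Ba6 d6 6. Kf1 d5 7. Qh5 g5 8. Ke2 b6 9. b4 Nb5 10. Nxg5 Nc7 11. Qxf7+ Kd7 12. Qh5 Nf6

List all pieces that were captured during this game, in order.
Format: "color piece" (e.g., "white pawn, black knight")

Tracking captures:
  Nxg5: captured black pawn
  Qxf7+: captured black pawn

black pawn, black pawn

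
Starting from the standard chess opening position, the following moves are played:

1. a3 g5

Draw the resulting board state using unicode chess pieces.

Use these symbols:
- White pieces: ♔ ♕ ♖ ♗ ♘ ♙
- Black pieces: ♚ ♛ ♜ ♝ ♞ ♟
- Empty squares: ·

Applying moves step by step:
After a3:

♜ ♞ ♝ ♛ ♚ ♝ ♞ ♜
♟ ♟ ♟ ♟ ♟ ♟ ♟ ♟
· · · · · · · ·
· · · · · · · ·
· · · · · · · ·
♙ · · · · · · ·
· ♙ ♙ ♙ ♙ ♙ ♙ ♙
♖ ♘ ♗ ♕ ♔ ♗ ♘ ♖


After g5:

♜ ♞ ♝ ♛ ♚ ♝ ♞ ♜
♟ ♟ ♟ ♟ ♟ ♟ · ♟
· · · · · · · ·
· · · · · · ♟ ·
· · · · · · · ·
♙ · · · · · · ·
· ♙ ♙ ♙ ♙ ♙ ♙ ♙
♖ ♘ ♗ ♕ ♔ ♗ ♘ ♖



  a b c d e f g h
  ─────────────────
8│♜ ♞ ♝ ♛ ♚ ♝ ♞ ♜│8
7│♟ ♟ ♟ ♟ ♟ ♟ · ♟│7
6│· · · · · · · ·│6
5│· · · · · · ♟ ·│5
4│· · · · · · · ·│4
3│♙ · · · · · · ·│3
2│· ♙ ♙ ♙ ♙ ♙ ♙ ♙│2
1│♖ ♘ ♗ ♕ ♔ ♗ ♘ ♖│1
  ─────────────────
  a b c d e f g h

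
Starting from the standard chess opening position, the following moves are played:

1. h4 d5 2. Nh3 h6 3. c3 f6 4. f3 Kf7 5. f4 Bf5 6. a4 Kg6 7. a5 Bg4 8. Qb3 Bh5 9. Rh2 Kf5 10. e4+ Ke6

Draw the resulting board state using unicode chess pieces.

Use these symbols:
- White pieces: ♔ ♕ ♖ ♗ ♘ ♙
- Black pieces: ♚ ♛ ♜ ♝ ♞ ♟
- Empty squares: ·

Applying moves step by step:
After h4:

♜ ♞ ♝ ♛ ♚ ♝ ♞ ♜
♟ ♟ ♟ ♟ ♟ ♟ ♟ ♟
· · · · · · · ·
· · · · · · · ·
· · · · · · · ♙
· · · · · · · ·
♙ ♙ ♙ ♙ ♙ ♙ ♙ ·
♖ ♘ ♗ ♕ ♔ ♗ ♘ ♖


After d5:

♜ ♞ ♝ ♛ ♚ ♝ ♞ ♜
♟ ♟ ♟ · ♟ ♟ ♟ ♟
· · · · · · · ·
· · · ♟ · · · ·
· · · · · · · ♙
· · · · · · · ·
♙ ♙ ♙ ♙ ♙ ♙ ♙ ·
♖ ♘ ♗ ♕ ♔ ♗ ♘ ♖


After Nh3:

♜ ♞ ♝ ♛ ♚ ♝ ♞ ♜
♟ ♟ ♟ · ♟ ♟ ♟ ♟
· · · · · · · ·
· · · ♟ · · · ·
· · · · · · · ♙
· · · · · · · ♘
♙ ♙ ♙ ♙ ♙ ♙ ♙ ·
♖ ♘ ♗ ♕ ♔ ♗ · ♖


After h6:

♜ ♞ ♝ ♛ ♚ ♝ ♞ ♜
♟ ♟ ♟ · ♟ ♟ ♟ ·
· · · · · · · ♟
· · · ♟ · · · ·
· · · · · · · ♙
· · · · · · · ♘
♙ ♙ ♙ ♙ ♙ ♙ ♙ ·
♖ ♘ ♗ ♕ ♔ ♗ · ♖


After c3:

♜ ♞ ♝ ♛ ♚ ♝ ♞ ♜
♟ ♟ ♟ · ♟ ♟ ♟ ·
· · · · · · · ♟
· · · ♟ · · · ·
· · · · · · · ♙
· · ♙ · · · · ♘
♙ ♙ · ♙ ♙ ♙ ♙ ·
♖ ♘ ♗ ♕ ♔ ♗ · ♖


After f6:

♜ ♞ ♝ ♛ ♚ ♝ ♞ ♜
♟ ♟ ♟ · ♟ · ♟ ·
· · · · · ♟ · ♟
· · · ♟ · · · ·
· · · · · · · ♙
· · ♙ · · · · ♘
♙ ♙ · ♙ ♙ ♙ ♙ ·
♖ ♘ ♗ ♕ ♔ ♗ · ♖


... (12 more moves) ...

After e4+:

♜ ♞ · ♛ · ♝ ♞ ♜
♟ ♟ ♟ · ♟ · ♟ ·
· · · · · ♟ · ♟
♙ · · ♟ · ♚ · ♝
· · · · ♙ ♙ · ♙
· ♕ ♙ · · · · ♘
· ♙ · ♙ · · ♙ ♖
♖ ♘ ♗ · ♔ ♗ · ·


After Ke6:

♜ ♞ · ♛ · ♝ ♞ ♜
♟ ♟ ♟ · ♟ · ♟ ·
· · · · ♚ ♟ · ♟
♙ · · ♟ · · · ♝
· · · · ♙ ♙ · ♙
· ♕ ♙ · · · · ♘
· ♙ · ♙ · · ♙ ♖
♖ ♘ ♗ · ♔ ♗ · ·



  a b c d e f g h
  ─────────────────
8│♜ ♞ · ♛ · ♝ ♞ ♜│8
7│♟ ♟ ♟ · ♟ · ♟ ·│7
6│· · · · ♚ ♟ · ♟│6
5│♙ · · ♟ · · · ♝│5
4│· · · · ♙ ♙ · ♙│4
3│· ♕ ♙ · · · · ♘│3
2│· ♙ · ♙ · · ♙ ♖│2
1│♖ ♘ ♗ · ♔ ♗ · ·│1
  ─────────────────
  a b c d e f g h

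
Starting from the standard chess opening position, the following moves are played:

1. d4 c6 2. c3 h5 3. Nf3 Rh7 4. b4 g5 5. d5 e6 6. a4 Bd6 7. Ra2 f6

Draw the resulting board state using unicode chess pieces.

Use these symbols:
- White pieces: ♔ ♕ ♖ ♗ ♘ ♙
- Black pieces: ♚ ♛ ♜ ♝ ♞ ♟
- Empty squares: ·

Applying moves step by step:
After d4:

♜ ♞ ♝ ♛ ♚ ♝ ♞ ♜
♟ ♟ ♟ ♟ ♟ ♟ ♟ ♟
· · · · · · · ·
· · · · · · · ·
· · · ♙ · · · ·
· · · · · · · ·
♙ ♙ ♙ · ♙ ♙ ♙ ♙
♖ ♘ ♗ ♕ ♔ ♗ ♘ ♖


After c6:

♜ ♞ ♝ ♛ ♚ ♝ ♞ ♜
♟ ♟ · ♟ ♟ ♟ ♟ ♟
· · ♟ · · · · ·
· · · · · · · ·
· · · ♙ · · · ·
· · · · · · · ·
♙ ♙ ♙ · ♙ ♙ ♙ ♙
♖ ♘ ♗ ♕ ♔ ♗ ♘ ♖


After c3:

♜ ♞ ♝ ♛ ♚ ♝ ♞ ♜
♟ ♟ · ♟ ♟ ♟ ♟ ♟
· · ♟ · · · · ·
· · · · · · · ·
· · · ♙ · · · ·
· · ♙ · · · · ·
♙ ♙ · · ♙ ♙ ♙ ♙
♖ ♘ ♗ ♕ ♔ ♗ ♘ ♖


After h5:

♜ ♞ ♝ ♛ ♚ ♝ ♞ ♜
♟ ♟ · ♟ ♟ ♟ ♟ ·
· · ♟ · · · · ·
· · · · · · · ♟
· · · ♙ · · · ·
· · ♙ · · · · ·
♙ ♙ · · ♙ ♙ ♙ ♙
♖ ♘ ♗ ♕ ♔ ♗ ♘ ♖


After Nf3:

♜ ♞ ♝ ♛ ♚ ♝ ♞ ♜
♟ ♟ · ♟ ♟ ♟ ♟ ·
· · ♟ · · · · ·
· · · · · · · ♟
· · · ♙ · · · ·
· · ♙ · · ♘ · ·
♙ ♙ · · ♙ ♙ ♙ ♙
♖ ♘ ♗ ♕ ♔ ♗ · ♖


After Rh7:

♜ ♞ ♝ ♛ ♚ ♝ ♞ ·
♟ ♟ · ♟ ♟ ♟ ♟ ♜
· · ♟ · · · · ·
· · · · · · · ♟
· · · ♙ · · · ·
· · ♙ · · ♘ · ·
♙ ♙ · · ♙ ♙ ♙ ♙
♖ ♘ ♗ ♕ ♔ ♗ · ♖


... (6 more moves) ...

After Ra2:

♜ ♞ ♝ ♛ ♚ · ♞ ·
♟ ♟ · ♟ · ♟ · ♜
· · ♟ ♝ ♟ · · ·
· · · ♙ · · ♟ ♟
♙ ♙ · · · · · ·
· · ♙ · · ♘ · ·
♖ · · · ♙ ♙ ♙ ♙
· ♘ ♗ ♕ ♔ ♗ · ♖


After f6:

♜ ♞ ♝ ♛ ♚ · ♞ ·
♟ ♟ · ♟ · · · ♜
· · ♟ ♝ ♟ ♟ · ·
· · · ♙ · · ♟ ♟
♙ ♙ · · · · · ·
· · ♙ · · ♘ · ·
♖ · · · ♙ ♙ ♙ ♙
· ♘ ♗ ♕ ♔ ♗ · ♖



  a b c d e f g h
  ─────────────────
8│♜ ♞ ♝ ♛ ♚ · ♞ ·│8
7│♟ ♟ · ♟ · · · ♜│7
6│· · ♟ ♝ ♟ ♟ · ·│6
5│· · · ♙ · · ♟ ♟│5
4│♙ ♙ · · · · · ·│4
3│· · ♙ · · ♘ · ·│3
2│♖ · · · ♙ ♙ ♙ ♙│2
1│· ♘ ♗ ♕ ♔ ♗ · ♖│1
  ─────────────────
  a b c d e f g h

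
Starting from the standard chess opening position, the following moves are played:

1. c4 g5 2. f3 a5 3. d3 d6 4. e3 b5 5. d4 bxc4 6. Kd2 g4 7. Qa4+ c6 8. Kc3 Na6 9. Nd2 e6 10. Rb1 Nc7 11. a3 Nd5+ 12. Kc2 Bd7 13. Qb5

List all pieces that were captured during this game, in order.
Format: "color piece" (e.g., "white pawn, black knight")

Tracking captures:
  bxc4: captured white pawn

white pawn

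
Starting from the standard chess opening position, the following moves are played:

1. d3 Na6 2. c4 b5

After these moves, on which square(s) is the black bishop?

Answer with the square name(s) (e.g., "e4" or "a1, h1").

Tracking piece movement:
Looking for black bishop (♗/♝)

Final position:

  a b c d e f g h
  ─────────────────
8│♜ · ♝ ♛ ♚ ♝ ♞ ♜│8
7│♟ · ♟ ♟ ♟ ♟ ♟ ♟│7
6│♞ · · · · · · ·│6
5│· ♟ · · · · · ·│5
4│· · ♙ · · · · ·│4
3│· · · ♙ · · · ·│3
2│♙ ♙ · · ♙ ♙ ♙ ♙│2
1│♖ ♘ ♗ ♕ ♔ ♗ ♘ ♖│1
  ─────────────────
  a b c d e f g h


c8, f8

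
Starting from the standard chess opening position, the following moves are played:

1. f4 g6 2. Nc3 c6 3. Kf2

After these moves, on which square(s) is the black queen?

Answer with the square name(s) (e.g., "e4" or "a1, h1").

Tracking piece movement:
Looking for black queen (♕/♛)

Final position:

  a b c d e f g h
  ─────────────────
8│♜ ♞ ♝ ♛ ♚ ♝ ♞ ♜│8
7│♟ ♟ · ♟ ♟ ♟ · ♟│7
6│· · ♟ · · · ♟ ·│6
5│· · · · · · · ·│5
4│· · · · · ♙ · ·│4
3│· · ♘ · · · · ·│3
2│♙ ♙ ♙ ♙ ♙ ♔ ♙ ♙│2
1│♖ · ♗ ♕ · ♗ ♘ ♖│1
  ─────────────────
  a b c d e f g h


d8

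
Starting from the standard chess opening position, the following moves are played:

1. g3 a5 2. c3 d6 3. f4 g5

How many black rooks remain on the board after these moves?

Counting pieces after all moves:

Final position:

  a b c d e f g h
  ─────────────────
8│♜ ♞ ♝ ♛ ♚ ♝ ♞ ♜│8
7│· ♟ ♟ · ♟ ♟ · ♟│7
6│· · · ♟ · · · ·│6
5│♟ · · · · · ♟ ·│5
4│· · · · · ♙ · ·│4
3│· · ♙ · · · ♙ ·│3
2│♙ ♙ · ♙ ♙ · · ♙│2
1│♖ ♘ ♗ ♕ ♔ ♗ ♘ ♖│1
  ─────────────────
  a b c d e f g h


2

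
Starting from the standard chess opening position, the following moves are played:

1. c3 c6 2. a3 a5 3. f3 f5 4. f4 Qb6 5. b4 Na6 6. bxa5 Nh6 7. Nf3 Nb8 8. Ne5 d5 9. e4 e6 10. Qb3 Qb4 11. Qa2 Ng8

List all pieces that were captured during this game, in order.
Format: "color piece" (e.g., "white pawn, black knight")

Tracking captures:
  bxa5: captured black pawn

black pawn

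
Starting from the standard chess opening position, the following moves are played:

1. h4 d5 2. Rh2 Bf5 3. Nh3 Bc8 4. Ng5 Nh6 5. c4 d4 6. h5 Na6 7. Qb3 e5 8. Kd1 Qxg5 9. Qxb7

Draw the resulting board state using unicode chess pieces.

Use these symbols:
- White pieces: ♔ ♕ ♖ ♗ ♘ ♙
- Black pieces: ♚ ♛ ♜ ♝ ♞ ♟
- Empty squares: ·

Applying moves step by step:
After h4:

♜ ♞ ♝ ♛ ♚ ♝ ♞ ♜
♟ ♟ ♟ ♟ ♟ ♟ ♟ ♟
· · · · · · · ·
· · · · · · · ·
· · · · · · · ♙
· · · · · · · ·
♙ ♙ ♙ ♙ ♙ ♙ ♙ ·
♖ ♘ ♗ ♕ ♔ ♗ ♘ ♖


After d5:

♜ ♞ ♝ ♛ ♚ ♝ ♞ ♜
♟ ♟ ♟ · ♟ ♟ ♟ ♟
· · · · · · · ·
· · · ♟ · · · ·
· · · · · · · ♙
· · · · · · · ·
♙ ♙ ♙ ♙ ♙ ♙ ♙ ·
♖ ♘ ♗ ♕ ♔ ♗ ♘ ♖


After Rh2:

♜ ♞ ♝ ♛ ♚ ♝ ♞ ♜
♟ ♟ ♟ · ♟ ♟ ♟ ♟
· · · · · · · ·
· · · ♟ · · · ·
· · · · · · · ♙
· · · · · · · ·
♙ ♙ ♙ ♙ ♙ ♙ ♙ ♖
♖ ♘ ♗ ♕ ♔ ♗ ♘ ·


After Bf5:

♜ ♞ · ♛ ♚ ♝ ♞ ♜
♟ ♟ ♟ · ♟ ♟ ♟ ♟
· · · · · · · ·
· · · ♟ · ♝ · ·
· · · · · · · ♙
· · · · · · · ·
♙ ♙ ♙ ♙ ♙ ♙ ♙ ♖
♖ ♘ ♗ ♕ ♔ ♗ ♘ ·


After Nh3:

♜ ♞ · ♛ ♚ ♝ ♞ ♜
♟ ♟ ♟ · ♟ ♟ ♟ ♟
· · · · · · · ·
· · · ♟ · ♝ · ·
· · · · · · · ♙
· · · · · · · ♘
♙ ♙ ♙ ♙ ♙ ♙ ♙ ♖
♖ ♘ ♗ ♕ ♔ ♗ · ·


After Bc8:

♜ ♞ ♝ ♛ ♚ ♝ ♞ ♜
♟ ♟ ♟ · ♟ ♟ ♟ ♟
· · · · · · · ·
· · · ♟ · · · ·
· · · · · · · ♙
· · · · · · · ♘
♙ ♙ ♙ ♙ ♙ ♙ ♙ ♖
♖ ♘ ♗ ♕ ♔ ♗ · ·


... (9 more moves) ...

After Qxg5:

♜ · ♝ · ♚ ♝ · ♜
♟ ♟ ♟ · · ♟ ♟ ♟
♞ · · · · · · ♞
· · · · ♟ · ♛ ♙
· · ♙ ♟ · · · ·
· ♕ · · · · · ·
♙ ♙ · ♙ ♙ ♙ ♙ ♖
♖ ♘ ♗ ♔ · ♗ · ·


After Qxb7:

♜ · ♝ · ♚ ♝ · ♜
♟ ♕ ♟ · · ♟ ♟ ♟
♞ · · · · · · ♞
· · · · ♟ · ♛ ♙
· · ♙ ♟ · · · ·
· · · · · · · ·
♙ ♙ · ♙ ♙ ♙ ♙ ♖
♖ ♘ ♗ ♔ · ♗ · ·



  a b c d e f g h
  ─────────────────
8│♜ · ♝ · ♚ ♝ · ♜│8
7│♟ ♕ ♟ · · ♟ ♟ ♟│7
6│♞ · · · · · · ♞│6
5│· · · · ♟ · ♛ ♙│5
4│· · ♙ ♟ · · · ·│4
3│· · · · · · · ·│3
2│♙ ♙ · ♙ ♙ ♙ ♙ ♖│2
1│♖ ♘ ♗ ♔ · ♗ · ·│1
  ─────────────────
  a b c d e f g h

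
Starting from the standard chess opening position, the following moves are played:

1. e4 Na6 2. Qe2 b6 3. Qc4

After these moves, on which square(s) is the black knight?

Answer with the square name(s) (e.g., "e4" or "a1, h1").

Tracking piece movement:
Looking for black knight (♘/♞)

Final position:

  a b c d e f g h
  ─────────────────
8│♜ · ♝ ♛ ♚ ♝ ♞ ♜│8
7│♟ · ♟ ♟ ♟ ♟ ♟ ♟│7
6│♞ ♟ · · · · · ·│6
5│· · · · · · · ·│5
4│· · ♕ · ♙ · · ·│4
3│· · · · · · · ·│3
2│♙ ♙ ♙ ♙ · ♙ ♙ ♙│2
1│♖ ♘ ♗ · ♔ ♗ ♘ ♖│1
  ─────────────────
  a b c d e f g h


a6, g8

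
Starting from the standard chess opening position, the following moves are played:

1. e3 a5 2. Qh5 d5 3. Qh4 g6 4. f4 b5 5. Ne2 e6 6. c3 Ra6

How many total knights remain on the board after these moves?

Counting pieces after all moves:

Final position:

  a b c d e f g h
  ─────────────────
8│· ♞ ♝ ♛ ♚ ♝ ♞ ♜│8
7│· · ♟ · · ♟ · ♟│7
6│♜ · · · ♟ · ♟ ·│6
5│♟ ♟ · ♟ · · · ·│5
4│· · · · · ♙ · ♕│4
3│· · ♙ · ♙ · · ·│3
2│♙ ♙ · ♙ ♘ · ♙ ♙│2
1│♖ ♘ ♗ · ♔ ♗ · ♖│1
  ─────────────────
  a b c d e f g h


4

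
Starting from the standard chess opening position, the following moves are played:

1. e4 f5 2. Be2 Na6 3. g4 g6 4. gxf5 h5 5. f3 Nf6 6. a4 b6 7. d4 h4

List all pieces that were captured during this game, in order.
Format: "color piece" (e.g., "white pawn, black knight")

Tracking captures:
  gxf5: captured black pawn

black pawn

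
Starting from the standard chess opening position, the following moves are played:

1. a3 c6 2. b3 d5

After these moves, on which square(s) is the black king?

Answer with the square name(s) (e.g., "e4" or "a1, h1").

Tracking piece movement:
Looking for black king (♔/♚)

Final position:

  a b c d e f g h
  ─────────────────
8│♜ ♞ ♝ ♛ ♚ ♝ ♞ ♜│8
7│♟ ♟ · · ♟ ♟ ♟ ♟│7
6│· · ♟ · · · · ·│6
5│· · · ♟ · · · ·│5
4│· · · · · · · ·│4
3│♙ ♙ · · · · · ·│3
2│· · ♙ ♙ ♙ ♙ ♙ ♙│2
1│♖ ♘ ♗ ♕ ♔ ♗ ♘ ♖│1
  ─────────────────
  a b c d e f g h


e8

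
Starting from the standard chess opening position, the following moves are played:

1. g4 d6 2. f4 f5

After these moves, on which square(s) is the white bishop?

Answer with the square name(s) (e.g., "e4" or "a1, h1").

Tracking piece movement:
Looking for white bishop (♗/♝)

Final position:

  a b c d e f g h
  ─────────────────
8│♜ ♞ ♝ ♛ ♚ ♝ ♞ ♜│8
7│♟ ♟ ♟ · ♟ · ♟ ♟│7
6│· · · ♟ · · · ·│6
5│· · · · · ♟ · ·│5
4│· · · · · ♙ ♙ ·│4
3│· · · · · · · ·│3
2│♙ ♙ ♙ ♙ ♙ · · ♙│2
1│♖ ♘ ♗ ♕ ♔ ♗ ♘ ♖│1
  ─────────────────
  a b c d e f g h


c1, f1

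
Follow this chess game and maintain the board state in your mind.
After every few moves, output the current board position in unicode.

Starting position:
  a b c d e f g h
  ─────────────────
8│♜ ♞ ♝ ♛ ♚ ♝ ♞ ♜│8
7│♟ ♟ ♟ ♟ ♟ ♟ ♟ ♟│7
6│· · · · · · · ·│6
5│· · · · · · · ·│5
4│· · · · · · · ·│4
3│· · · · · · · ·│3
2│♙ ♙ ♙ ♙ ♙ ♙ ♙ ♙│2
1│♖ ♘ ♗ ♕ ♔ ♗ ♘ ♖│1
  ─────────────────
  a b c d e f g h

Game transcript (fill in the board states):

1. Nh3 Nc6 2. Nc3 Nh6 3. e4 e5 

  a b c d e f g h
  ─────────────────
8│♜ · ♝ ♛ ♚ ♝ · ♜│8
7│♟ ♟ ♟ ♟ · ♟ ♟ ♟│7
6│· · ♞ · · · · ♞│6
5│· · · · ♟ · · ·│5
4│· · · · ♙ · · ·│4
3│· · ♘ · · · · ♘│3
2│♙ ♙ ♙ ♙ · ♙ ♙ ♙│2
1│♖ · ♗ ♕ ♔ ♗ · ♖│1
  ─────────────────
  a b c d e f g h

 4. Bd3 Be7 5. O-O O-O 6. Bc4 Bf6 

  a b c d e f g h
  ─────────────────
8│♜ · ♝ ♛ · ♜ ♚ ·│8
7│♟ ♟ ♟ ♟ · ♟ ♟ ♟│7
6│· · ♞ · · ♝ · ♞│6
5│· · · · ♟ · · ·│5
4│· · ♗ · ♙ · · ·│4
3│· · ♘ · · · · ♘│3
2│♙ ♙ ♙ ♙ · ♙ ♙ ♙│2
1│♖ · ♗ ♕ · ♖ ♔ ·│1
  ─────────────────
  a b c d e f g h

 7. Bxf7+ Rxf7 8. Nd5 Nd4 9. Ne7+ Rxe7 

  a b c d e f g h
  ─────────────────
8│♜ · ♝ ♛ · · ♚ ·│8
7│♟ ♟ ♟ ♟ ♜ · ♟ ♟│7
6│· · · · · ♝ · ♞│6
5│· · · · ♟ · · ·│5
4│· · · ♞ ♙ · · ·│4
3│· · · · · · · ♘│3
2│♙ ♙ ♙ ♙ · ♙ ♙ ♙│2
1│♖ · ♗ ♕ · ♖ ♔ ·│1
  ─────────────────
  a b c d e f g h

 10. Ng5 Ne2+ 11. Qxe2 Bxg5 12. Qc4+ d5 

  a b c d e f g h
  ─────────────────
8│♜ · ♝ ♛ · · ♚ ·│8
7│♟ ♟ ♟ · ♜ · ♟ ♟│7
6│· · · · · · · ♞│6
5│· · · ♟ ♟ · ♝ ·│5
4│· · ♕ · ♙ · · ·│4
3│· · · · · · · ·│3
2│♙ ♙ ♙ ♙ · ♙ ♙ ♙│2
1│♖ · ♗ · · ♖ ♔ ·│1
  ─────────────────
  a b c d e f g h

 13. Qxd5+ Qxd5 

  a b c d e f g h
  ─────────────────
8│♜ · ♝ · · · ♚ ·│8
7│♟ ♟ ♟ · ♜ · ♟ ♟│7
6│· · · · · · · ♞│6
5│· · · ♛ ♟ · ♝ ·│5
4│· · · · ♙ · · ·│4
3│· · · · · · · ·│3
2│♙ ♙ ♙ ♙ · ♙ ♙ ♙│2
1│♖ · ♗ · · ♖ ♔ ·│1
  ─────────────────
  a b c d e f g h


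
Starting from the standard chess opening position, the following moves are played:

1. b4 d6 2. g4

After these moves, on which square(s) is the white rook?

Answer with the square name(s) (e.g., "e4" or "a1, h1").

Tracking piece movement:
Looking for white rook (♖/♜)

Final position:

  a b c d e f g h
  ─────────────────
8│♜ ♞ ♝ ♛ ♚ ♝ ♞ ♜│8
7│♟ ♟ ♟ · ♟ ♟ ♟ ♟│7
6│· · · ♟ · · · ·│6
5│· · · · · · · ·│5
4│· ♙ · · · · ♙ ·│4
3│· · · · · · · ·│3
2│♙ · ♙ ♙ ♙ ♙ · ♙│2
1│♖ ♘ ♗ ♕ ♔ ♗ ♘ ♖│1
  ─────────────────
  a b c d e f g h


a1, h1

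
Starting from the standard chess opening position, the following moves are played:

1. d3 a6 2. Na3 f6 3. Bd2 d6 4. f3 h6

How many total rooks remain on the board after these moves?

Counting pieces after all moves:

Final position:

  a b c d e f g h
  ─────────────────
8│♜ ♞ ♝ ♛ ♚ ♝ ♞ ♜│8
7│· ♟ ♟ · ♟ · ♟ ·│7
6│♟ · · ♟ · ♟ · ♟│6
5│· · · · · · · ·│5
4│· · · · · · · ·│4
3│♘ · · ♙ · ♙ · ·│3
2│♙ ♙ ♙ ♗ ♙ · ♙ ♙│2
1│♖ · · ♕ ♔ ♗ ♘ ♖│1
  ─────────────────
  a b c d e f g h


4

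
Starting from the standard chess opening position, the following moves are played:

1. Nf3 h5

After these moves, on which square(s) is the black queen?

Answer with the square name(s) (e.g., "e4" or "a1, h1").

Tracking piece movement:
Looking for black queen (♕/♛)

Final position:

  a b c d e f g h
  ─────────────────
8│♜ ♞ ♝ ♛ ♚ ♝ ♞ ♜│8
7│♟ ♟ ♟ ♟ ♟ ♟ ♟ ·│7
6│· · · · · · · ·│6
5│· · · · · · · ♟│5
4│· · · · · · · ·│4
3│· · · · · ♘ · ·│3
2│♙ ♙ ♙ ♙ ♙ ♙ ♙ ♙│2
1│♖ ♘ ♗ ♕ ♔ ♗ · ♖│1
  ─────────────────
  a b c d e f g h


d8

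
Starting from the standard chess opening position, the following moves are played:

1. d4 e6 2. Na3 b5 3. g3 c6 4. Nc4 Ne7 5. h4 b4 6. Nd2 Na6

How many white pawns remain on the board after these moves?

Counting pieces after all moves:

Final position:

  a b c d e f g h
  ─────────────────
8│♜ · ♝ ♛ ♚ ♝ · ♜│8
7│♟ · · ♟ ♞ ♟ ♟ ♟│7
6│♞ · ♟ · ♟ · · ·│6
5│· · · · · · · ·│5
4│· ♟ · ♙ · · · ♙│4
3│· · · · · · ♙ ·│3
2│♙ ♙ ♙ ♘ ♙ ♙ · ·│2
1│♖ · ♗ ♕ ♔ ♗ ♘ ♖│1
  ─────────────────
  a b c d e f g h


8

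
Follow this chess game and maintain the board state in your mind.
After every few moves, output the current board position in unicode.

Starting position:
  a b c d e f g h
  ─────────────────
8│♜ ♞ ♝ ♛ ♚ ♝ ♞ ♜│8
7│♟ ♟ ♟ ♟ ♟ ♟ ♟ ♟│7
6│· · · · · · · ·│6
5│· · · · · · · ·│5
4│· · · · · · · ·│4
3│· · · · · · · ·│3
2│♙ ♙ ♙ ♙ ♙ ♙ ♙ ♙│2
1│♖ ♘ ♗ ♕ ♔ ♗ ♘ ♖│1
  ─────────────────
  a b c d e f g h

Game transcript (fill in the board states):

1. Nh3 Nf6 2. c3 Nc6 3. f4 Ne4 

  a b c d e f g h
  ─────────────────
8│♜ · ♝ ♛ ♚ ♝ · ♜│8
7│♟ ♟ ♟ ♟ ♟ ♟ ♟ ♟│7
6│· · ♞ · · · · ·│6
5│· · · · · · · ·│5
4│· · · · ♞ ♙ · ·│4
3│· · ♙ · · · · ♘│3
2│♙ ♙ · ♙ ♙ · ♙ ♙│2
1│♖ ♘ ♗ ♕ ♔ ♗ · ♖│1
  ─────────────────
  a b c d e f g h

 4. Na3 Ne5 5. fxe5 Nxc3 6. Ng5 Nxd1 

  a b c d e f g h
  ─────────────────
8│♜ · ♝ ♛ ♚ ♝ · ♜│8
7│♟ ♟ ♟ ♟ ♟ ♟ ♟ ♟│7
6│· · · · · · · ·│6
5│· · · · ♙ · ♘ ·│5
4│· · · · · · · ·│4
3│♘ · · · · · · ·│3
2│♙ ♙ · ♙ ♙ · ♙ ♙│2
1│♖ · ♗ ♞ ♔ ♗ · ♖│1
  ─────────────────
  a b c d e f g h

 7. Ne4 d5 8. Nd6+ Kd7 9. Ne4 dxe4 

  a b c d e f g h
  ─────────────────
8│♜ · ♝ ♛ · ♝ · ♜│8
7│♟ ♟ ♟ ♚ ♟ ♟ ♟ ♟│7
6│· · · · · · · ·│6
5│· · · · ♙ · · ·│5
4│· · · · ♟ · · ·│4
3│♘ · · · · · · ·│3
2│♙ ♙ · ♙ ♙ · ♙ ♙│2
1│♖ · ♗ ♞ ♔ ♗ · ♖│1
  ─────────────────
  a b c d e f g h

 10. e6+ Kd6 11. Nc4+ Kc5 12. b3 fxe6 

  a b c d e f g h
  ─────────────────
8│♜ · ♝ ♛ · ♝ · ♜│8
7│♟ ♟ ♟ · ♟ · ♟ ♟│7
6│· · · · ♟ · · ·│6
5│· · ♚ · · · · ·│5
4│· · ♘ · ♟ · · ·│4
3│· ♙ · · · · · ·│3
2│♙ · · ♙ ♙ · ♙ ♙│2
1│♖ · ♗ ♞ ♔ ♗ · ♖│1
  ─────────────────
  a b c d e f g h

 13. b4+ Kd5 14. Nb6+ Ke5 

  a b c d e f g h
  ─────────────────
8│♜ · ♝ ♛ · ♝ · ♜│8
7│♟ ♟ ♟ · ♟ · ♟ ♟│7
6│· ♘ · · ♟ · · ·│6
5│· · · · ♚ · · ·│5
4│· ♙ · · ♟ · · ·│4
3│· · · · · · · ·│3
2│♙ · · ♙ ♙ · ♙ ♙│2
1│♖ · ♗ ♞ ♔ ♗ · ♖│1
  ─────────────────
  a b c d e f g h
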